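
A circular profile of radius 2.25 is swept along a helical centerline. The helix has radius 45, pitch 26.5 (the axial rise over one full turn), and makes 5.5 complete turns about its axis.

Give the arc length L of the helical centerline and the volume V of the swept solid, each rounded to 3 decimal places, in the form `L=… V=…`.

L=1561.904 V=24841.004

2πR = 2π·45 = 282.743339
per-turn = √(282.743339² + 26.5²) = √(79943.7956 + 702.25) = √80646.0456 = 283.982474
L = 5.5 × 283.982474 = 1561.903608
V = π·2.25² × L = 15.904313 × 1561.903608 = 24841.003560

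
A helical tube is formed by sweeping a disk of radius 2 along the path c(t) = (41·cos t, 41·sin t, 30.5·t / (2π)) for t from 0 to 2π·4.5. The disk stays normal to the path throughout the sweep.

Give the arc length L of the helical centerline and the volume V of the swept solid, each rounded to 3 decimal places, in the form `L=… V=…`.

L=1167.344 V=14669.281

2πR = 2π·41 = 257.610598
per-turn = √(257.610598² + 30.5²) = √(66363.2200 + 930.25) = √67293.4700 = 259.409849
L = 4.5 × 259.409849 = 1167.344323
V = π·2² × L = 12.566371 × 1167.344323 = 14669.281392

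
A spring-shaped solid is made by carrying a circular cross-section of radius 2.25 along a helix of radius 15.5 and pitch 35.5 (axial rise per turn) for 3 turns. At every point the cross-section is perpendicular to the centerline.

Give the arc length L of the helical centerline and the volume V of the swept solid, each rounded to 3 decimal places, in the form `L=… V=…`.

L=310.973 V=4945.818

2πR = 2π·15.5 = 97.389372
per-turn = √(97.389372² + 35.5²) = √(9484.6898 + 1260.25) = √10744.9398 = 103.657802
L = 3 × 103.657802 = 310.973405
V = π·2.25² × L = 15.904313 × 310.973405 = 4945.818304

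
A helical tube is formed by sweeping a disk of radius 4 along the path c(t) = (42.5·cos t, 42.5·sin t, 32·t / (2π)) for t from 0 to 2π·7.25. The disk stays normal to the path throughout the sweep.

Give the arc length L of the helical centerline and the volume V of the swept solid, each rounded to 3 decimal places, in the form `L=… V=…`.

2πR = 2π·42.5 = 267.035376
per-turn = √(267.035376² + 32²) = √(71307.8918 + 1024) = √72331.8918 = 268.945890
L = 7.25 × 268.945890 = 1949.857703
V = π·4² × L = 50.265482 × 1949.857703 = 98010.538173

L=1949.858 V=98010.538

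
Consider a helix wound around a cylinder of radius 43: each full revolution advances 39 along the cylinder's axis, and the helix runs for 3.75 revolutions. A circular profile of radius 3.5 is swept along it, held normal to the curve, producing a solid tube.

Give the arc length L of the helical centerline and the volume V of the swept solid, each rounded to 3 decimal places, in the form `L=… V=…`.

2πR = 2π·43 = 270.176968
per-turn = √(270.176968² + 39²) = √(72995.5942 + 1521) = √74516.5942 = 272.977278
L = 3.75 × 272.977278 = 1023.664791
V = π·3.5² × L = 38.484510 × 1023.664791 = 39395.237910

L=1023.665 V=39395.238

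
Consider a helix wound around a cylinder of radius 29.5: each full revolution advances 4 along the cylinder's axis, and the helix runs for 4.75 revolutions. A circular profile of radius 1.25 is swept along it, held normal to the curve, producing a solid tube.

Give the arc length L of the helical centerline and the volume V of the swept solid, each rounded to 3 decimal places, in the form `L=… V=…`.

L=880.636 V=4322.813

2πR = 2π·29.5 = 185.353967
per-turn = √(185.353967² + 4²) = √(34356.0929 + 16) = √34372.0929 = 185.397122
L = 4.75 × 185.397122 = 880.636330
V = π·1.25² × L = 4.908739 × 880.636330 = 4322.813478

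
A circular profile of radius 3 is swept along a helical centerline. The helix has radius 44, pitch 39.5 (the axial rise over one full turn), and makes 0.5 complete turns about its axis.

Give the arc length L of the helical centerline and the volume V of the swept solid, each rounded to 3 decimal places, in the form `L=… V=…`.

2πR = 2π·44 = 276.460154
per-turn = √(276.460154² + 39.5²) = √(76430.2165 + 1560.25) = √77990.4665 = 279.267733
L = 0.5 × 279.267733 = 139.633866
V = π·3² × L = 28.274334 × 139.633866 = 3948.054557

L=139.634 V=3948.055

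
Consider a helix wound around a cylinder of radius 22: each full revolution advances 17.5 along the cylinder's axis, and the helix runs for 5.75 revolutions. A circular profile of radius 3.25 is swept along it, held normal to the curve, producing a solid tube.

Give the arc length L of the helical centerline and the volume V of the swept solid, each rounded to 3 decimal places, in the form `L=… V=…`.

L=801.167 V=26585.190

2πR = 2π·22 = 138.230077
per-turn = √(138.230077² + 17.5²) = √(19107.5541 + 306.25) = √19413.8041 = 139.333428
L = 5.75 × 139.333428 = 801.167210
V = π·3.25² × L = 33.183072 × 801.167210 = 26585.189544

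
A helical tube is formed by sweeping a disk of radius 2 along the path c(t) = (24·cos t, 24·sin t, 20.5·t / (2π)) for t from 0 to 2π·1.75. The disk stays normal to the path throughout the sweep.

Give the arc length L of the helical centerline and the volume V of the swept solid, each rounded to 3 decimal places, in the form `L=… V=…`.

L=266.321 V=3346.690

2πR = 2π·24 = 150.796447
per-turn = √(150.796447² + 20.5²) = √(22739.5685 + 420.25) = √23159.8185 = 152.183503
L = 1.75 × 152.183503 = 266.321130
V = π·2² × L = 12.566371 × 266.321130 = 3346.690022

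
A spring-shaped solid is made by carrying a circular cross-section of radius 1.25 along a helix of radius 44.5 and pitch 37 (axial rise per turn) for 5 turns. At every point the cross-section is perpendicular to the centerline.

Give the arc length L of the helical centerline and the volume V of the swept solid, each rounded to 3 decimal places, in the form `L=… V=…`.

2πR = 2π·44.5 = 279.601746
per-turn = √(279.601746² + 37²) = √(78177.1365 + 1369) = √79546.1365 = 282.039246
L = 5 × 282.039246 = 1410.196232
V = π·1.25² × L = 4.908739 × 1410.196232 = 6922.284564

L=1410.196 V=6922.285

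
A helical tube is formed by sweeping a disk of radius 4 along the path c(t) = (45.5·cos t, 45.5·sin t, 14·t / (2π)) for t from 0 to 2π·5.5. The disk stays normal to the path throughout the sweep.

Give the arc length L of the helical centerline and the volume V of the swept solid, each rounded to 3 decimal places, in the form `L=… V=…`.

2πR = 2π·45.5 = 285.884931
per-turn = √(285.884931² + 14²) = √(81730.1940 + 196) = √81926.1940 = 286.227521
L = 5.5 × 286.227521 = 1574.251368
V = π·4² × L = 50.265482 × 1574.251368 = 79130.504525

L=1574.251 V=79130.505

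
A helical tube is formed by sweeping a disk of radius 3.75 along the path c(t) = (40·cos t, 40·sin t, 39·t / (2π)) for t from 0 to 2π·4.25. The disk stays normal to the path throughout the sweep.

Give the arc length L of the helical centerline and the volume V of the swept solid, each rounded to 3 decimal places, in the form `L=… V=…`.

2πR = 2π·40 = 251.327412
per-turn = √(251.327412² + 39²) = √(63165.4682 + 1521) = √64686.4682 = 254.335346
L = 4.25 × 254.335346 = 1080.925220
V = π·3.75² × L = 44.178647 × 1080.925220 = 47753.813395

L=1080.925 V=47753.813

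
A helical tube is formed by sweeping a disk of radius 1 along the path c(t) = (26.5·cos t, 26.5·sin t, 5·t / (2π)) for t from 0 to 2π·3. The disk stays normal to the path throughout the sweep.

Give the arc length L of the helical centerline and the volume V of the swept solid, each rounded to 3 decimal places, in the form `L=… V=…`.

2πR = 2π·26.5 = 166.504411
per-turn = √(166.504411² + 5²) = √(27723.7188 + 25) = √27748.7188 = 166.579467
L = 3 × 166.579467 = 499.738400
V = π·1² × L = 3.141593 × 499.738400 = 1569.974488

L=499.738 V=1569.974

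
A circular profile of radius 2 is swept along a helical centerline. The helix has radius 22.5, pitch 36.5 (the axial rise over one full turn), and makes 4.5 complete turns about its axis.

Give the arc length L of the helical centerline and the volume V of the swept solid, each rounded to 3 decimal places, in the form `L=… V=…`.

L=657.034 V=8256.531

2πR = 2π·22.5 = 141.371669
per-turn = √(141.371669² + 36.5²) = √(19985.9489 + 1332.25) = √21318.1989 = 146.007530
L = 4.5 × 146.007530 = 657.033886
V = π·2² × L = 12.566371 × 657.033886 = 8256.531324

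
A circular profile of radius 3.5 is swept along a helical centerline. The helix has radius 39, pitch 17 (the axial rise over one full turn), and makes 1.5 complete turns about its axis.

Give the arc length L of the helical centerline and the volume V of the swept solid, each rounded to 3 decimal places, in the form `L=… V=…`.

L=368.450 V=14179.611

2πR = 2π·39 = 245.044227
per-turn = √(245.044227² + 17²) = √(60046.6732 + 289) = √60335.6732 = 245.633209
L = 1.5 × 245.633209 = 368.449813
V = π·3.5² × L = 38.484510 × 368.449813 = 14179.610513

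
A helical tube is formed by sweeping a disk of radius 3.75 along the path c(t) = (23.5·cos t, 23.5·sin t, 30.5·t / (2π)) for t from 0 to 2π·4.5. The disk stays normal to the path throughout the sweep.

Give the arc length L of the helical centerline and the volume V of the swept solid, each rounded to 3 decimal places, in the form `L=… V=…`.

2πR = 2π·23.5 = 147.654855
per-turn = √(147.654855² + 30.5²) = √(21801.9561 + 930.25) = √22732.2061 = 150.772034
L = 4.5 × 150.772034 = 678.474151
V = π·3.75² × L = 44.178647 × 678.474151 = 29974.069819

L=678.474 V=29974.070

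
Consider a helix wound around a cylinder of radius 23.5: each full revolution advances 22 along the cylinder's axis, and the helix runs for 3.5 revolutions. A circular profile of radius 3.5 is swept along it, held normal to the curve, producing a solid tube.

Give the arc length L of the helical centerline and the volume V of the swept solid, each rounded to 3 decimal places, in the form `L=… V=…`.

L=522.497 V=20108.035

2πR = 2π·23.5 = 147.654855
per-turn = √(147.654855² + 22²) = √(21801.9561 + 484) = √22285.9561 = 149.284815
L = 3.5 × 149.284815 = 522.496854
V = π·3.5² × L = 38.484510 × 522.496854 = 20108.035408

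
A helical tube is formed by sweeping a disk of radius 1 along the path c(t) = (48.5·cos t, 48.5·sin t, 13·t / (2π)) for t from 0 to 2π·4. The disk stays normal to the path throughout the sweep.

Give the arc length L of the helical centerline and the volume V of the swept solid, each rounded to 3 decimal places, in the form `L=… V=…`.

2πR = 2π·48.5 = 304.734487
per-turn = √(304.734487² + 13²) = √(92863.1078 + 169) = √93032.1078 = 305.011652
L = 4 × 305.011652 = 1220.046608
V = π·1² × L = 3.141593 × 1220.046608 = 3832.889460

L=1220.047 V=3832.889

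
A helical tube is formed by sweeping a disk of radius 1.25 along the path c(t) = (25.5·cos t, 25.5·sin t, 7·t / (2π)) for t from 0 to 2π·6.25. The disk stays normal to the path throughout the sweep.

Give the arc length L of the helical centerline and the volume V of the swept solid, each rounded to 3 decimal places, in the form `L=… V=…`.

L=1002.338 V=4920.215

2πR = 2π·25.5 = 160.221225
per-turn = √(160.221225² + 7²) = √(25670.8410 + 49) = √25719.8410 = 160.374066
L = 6.25 × 160.374066 = 1002.337913
V = π·1.25² × L = 4.908739 × 1002.337913 = 4920.214723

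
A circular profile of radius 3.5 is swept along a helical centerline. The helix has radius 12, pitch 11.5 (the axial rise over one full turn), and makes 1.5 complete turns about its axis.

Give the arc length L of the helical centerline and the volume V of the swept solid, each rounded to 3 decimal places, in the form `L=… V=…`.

L=114.405 V=4402.831

2πR = 2π·12 = 75.398224
per-turn = √(75.398224² + 11.5²) = √(5684.8921 + 132.25) = √5817.1421 = 76.270192
L = 1.5 × 76.270192 = 114.405287
V = π·3.5² × L = 38.484510 × 114.405287 = 4402.831431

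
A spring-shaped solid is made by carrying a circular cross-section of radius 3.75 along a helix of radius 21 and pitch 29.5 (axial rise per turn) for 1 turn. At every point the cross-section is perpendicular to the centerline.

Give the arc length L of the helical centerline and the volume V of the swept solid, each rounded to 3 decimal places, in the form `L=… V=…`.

2πR = 2π·21 = 131.946891
per-turn = √(131.946891² + 29.5²) = √(17409.9822 + 870.25) = √18280.2322 = 135.204409
L = 1 × 135.204409 = 135.204409
V = π·3.75² × L = 44.178647 × 135.204409 = 5973.147808

L=135.204 V=5973.148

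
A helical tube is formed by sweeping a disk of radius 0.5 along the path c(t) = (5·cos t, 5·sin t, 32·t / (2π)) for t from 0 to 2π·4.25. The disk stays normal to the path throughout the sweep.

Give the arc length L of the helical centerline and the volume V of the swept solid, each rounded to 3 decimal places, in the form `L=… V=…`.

L=190.586 V=149.686

2πR = 2π·5 = 31.415927
per-turn = √(31.415927² + 32²) = √(986.9604 + 1024) = √2010.9604 = 44.843734
L = 4.25 × 44.843734 = 190.585868
V = π·0.5² × L = 0.785398 × 190.585868 = 149.685790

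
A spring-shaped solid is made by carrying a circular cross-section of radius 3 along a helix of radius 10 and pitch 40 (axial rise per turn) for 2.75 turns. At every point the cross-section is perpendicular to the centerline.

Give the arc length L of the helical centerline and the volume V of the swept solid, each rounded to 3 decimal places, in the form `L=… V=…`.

2πR = 2π·10 = 62.831853
per-turn = √(62.831853² + 40²) = √(3947.8418 + 1600) = √5547.8418 = 74.483836
L = 2.75 × 74.483836 = 204.830548
V = π·3² × L = 28.274334 × 204.830548 = 5791.447298

L=204.831 V=5791.447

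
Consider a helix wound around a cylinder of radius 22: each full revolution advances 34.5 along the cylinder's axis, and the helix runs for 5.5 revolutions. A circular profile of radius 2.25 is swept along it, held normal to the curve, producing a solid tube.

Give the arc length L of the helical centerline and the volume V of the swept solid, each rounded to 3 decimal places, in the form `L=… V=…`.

L=783.587 V=12462.413

2πR = 2π·22 = 138.230077
per-turn = √(138.230077² + 34.5²) = √(19107.5541 + 1190.25) = √20297.8041 = 142.470362
L = 5.5 × 142.470362 = 783.586992
V = π·2.25² × L = 15.904313 × 783.586992 = 12462.412640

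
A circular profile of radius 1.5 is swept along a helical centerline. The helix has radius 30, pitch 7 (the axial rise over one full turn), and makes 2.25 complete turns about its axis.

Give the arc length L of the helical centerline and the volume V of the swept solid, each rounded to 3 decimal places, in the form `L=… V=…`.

2πR = 2π·30 = 188.495559
per-turn = √(188.495559² + 7²) = √(35530.5758 + 49) = √35579.5758 = 188.625491
L = 2.25 × 188.625491 = 424.407355
V = π·1.5² × L = 7.068583 × 424.407355 = 2999.958812

L=424.407 V=2999.959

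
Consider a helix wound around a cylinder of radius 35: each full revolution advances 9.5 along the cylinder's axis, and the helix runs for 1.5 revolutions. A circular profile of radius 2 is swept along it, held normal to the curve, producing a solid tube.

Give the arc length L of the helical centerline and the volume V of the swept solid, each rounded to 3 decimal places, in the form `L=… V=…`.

L=330.175 V=4149.100

2πR = 2π·35 = 219.911486
per-turn = √(219.911486² + 9.5²) = √(48361.0616 + 90.25) = √48451.3116 = 220.116586
L = 1.5 × 220.116586 = 330.174879
V = π·2² × L = 12.566371 × 330.174879 = 4149.099903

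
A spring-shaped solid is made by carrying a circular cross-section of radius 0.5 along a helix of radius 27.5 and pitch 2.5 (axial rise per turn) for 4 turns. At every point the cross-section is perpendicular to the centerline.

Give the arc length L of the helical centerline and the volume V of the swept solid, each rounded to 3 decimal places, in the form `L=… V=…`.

L=691.223 V=542.885

2πR = 2π·27.5 = 172.787596
per-turn = √(172.787596² + 2.5²) = √(29855.5533 + 6.25) = √29861.8033 = 172.805681
L = 4 × 172.805681 = 691.222723
V = π·0.5² × L = 0.785398 × 691.222723 = 542.885057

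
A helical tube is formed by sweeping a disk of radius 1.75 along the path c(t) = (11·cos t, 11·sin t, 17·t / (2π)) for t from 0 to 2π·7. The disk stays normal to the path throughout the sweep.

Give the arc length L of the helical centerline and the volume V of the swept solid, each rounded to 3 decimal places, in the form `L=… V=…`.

L=498.225 V=4793.490

2πR = 2π·11 = 69.115038
per-turn = √(69.115038² + 17²) = √(4776.8885 + 289) = √5065.8885 = 71.175056
L = 7 × 71.175056 = 498.225389
V = π·1.75² × L = 9.621128 × 498.225389 = 4793.489990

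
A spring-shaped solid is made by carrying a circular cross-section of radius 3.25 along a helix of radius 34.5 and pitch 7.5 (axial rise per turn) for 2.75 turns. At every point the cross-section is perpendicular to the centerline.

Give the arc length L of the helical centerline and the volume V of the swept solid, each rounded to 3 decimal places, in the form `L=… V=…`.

L=596.474 V=19792.837

2πR = 2π·34.5 = 216.769893
per-turn = √(216.769893² + 7.5²) = √(46989.1866 + 56.25) = √47045.4366 = 216.899600
L = 2.75 × 216.899600 = 596.473900
V = π·3.25² × L = 33.183072 × 596.473900 = 19792.836626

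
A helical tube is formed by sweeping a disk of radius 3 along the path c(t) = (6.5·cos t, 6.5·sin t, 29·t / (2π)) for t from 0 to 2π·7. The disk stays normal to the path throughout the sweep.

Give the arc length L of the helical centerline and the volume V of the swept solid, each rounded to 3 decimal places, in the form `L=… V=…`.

2πR = 2π·6.5 = 40.840704
per-turn = √(40.840704² + 29²) = √(1667.9631 + 841) = √2508.9631 = 50.089551
L = 7 × 50.089551 = 350.626859
V = π·3² × L = 28.274334 × 350.626859 = 9913.740871

L=350.627 V=9913.741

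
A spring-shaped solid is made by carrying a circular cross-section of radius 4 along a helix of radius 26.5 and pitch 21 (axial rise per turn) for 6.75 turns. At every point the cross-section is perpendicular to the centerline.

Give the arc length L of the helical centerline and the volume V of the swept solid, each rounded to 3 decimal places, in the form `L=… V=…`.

2πR = 2π·26.5 = 166.504411
per-turn = √(166.504411² + 21²) = √(27723.7188 + 441) = √28164.7188 = 167.823475
L = 6.75 × 167.823475 = 1132.808456
V = π·4² × L = 50.265482 × 1132.808456 = 56941.163587

L=1132.808 V=56941.164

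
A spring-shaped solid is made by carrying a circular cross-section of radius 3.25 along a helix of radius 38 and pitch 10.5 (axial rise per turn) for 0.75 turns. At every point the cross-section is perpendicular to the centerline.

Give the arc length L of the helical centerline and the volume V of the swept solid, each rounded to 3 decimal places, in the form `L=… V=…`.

2πR = 2π·38 = 238.761042
per-turn = √(238.761042² + 10.5²) = √(57006.8350 + 110.25) = √57117.0850 = 238.991810
L = 0.75 × 238.991810 = 179.243857
V = π·3.25² × L = 33.183072 × 179.243857 = 5947.861890

L=179.244 V=5947.862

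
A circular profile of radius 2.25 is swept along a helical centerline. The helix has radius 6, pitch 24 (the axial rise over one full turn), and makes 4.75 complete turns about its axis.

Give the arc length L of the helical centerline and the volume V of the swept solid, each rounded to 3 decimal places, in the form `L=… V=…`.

2πR = 2π·6 = 37.699112
per-turn = √(37.699112² + 24²) = √(1421.2230 + 576) = √1997.2230 = 44.690301
L = 4.75 × 44.690301 = 212.278931
V = π·2.25² × L = 15.904313 × 212.278931 = 3376.150527

L=212.279 V=3376.151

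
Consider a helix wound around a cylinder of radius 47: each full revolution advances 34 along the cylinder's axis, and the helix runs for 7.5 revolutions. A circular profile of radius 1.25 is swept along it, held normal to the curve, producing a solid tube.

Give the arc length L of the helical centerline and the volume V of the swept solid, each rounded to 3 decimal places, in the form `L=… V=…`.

2πR = 2π·47 = 295.309709
per-turn = √(295.309709² + 34²) = √(87207.8245 + 1156) = √88363.8245 = 297.260533
L = 7.5 × 297.260533 = 2229.453998
V = π·1.25² × L = 4.908739 × 2229.453998 = 10943.806719

L=2229.454 V=10943.807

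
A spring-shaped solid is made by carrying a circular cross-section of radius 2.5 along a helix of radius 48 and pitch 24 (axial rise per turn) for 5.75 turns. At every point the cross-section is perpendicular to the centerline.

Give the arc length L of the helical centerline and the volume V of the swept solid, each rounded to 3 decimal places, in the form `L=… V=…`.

2πR = 2π·48 = 301.592895
per-turn = √(301.592895² + 24²) = √(90958.2742 + 576) = √91534.2742 = 302.546317
L = 5.75 × 302.546317 = 1739.641325
V = π·2.5² × L = 19.634954 × 1739.641325 = 34157.777539

L=1739.641 V=34157.778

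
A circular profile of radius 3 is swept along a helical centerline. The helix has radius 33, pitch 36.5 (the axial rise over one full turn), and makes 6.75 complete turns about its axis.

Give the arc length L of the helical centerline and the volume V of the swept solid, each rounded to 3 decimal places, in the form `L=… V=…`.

L=1421.099 V=40180.639

2πR = 2π·33 = 207.345115
per-turn = √(207.345115² + 36.5²) = √(42991.9968 + 1332.25) = √44324.2468 = 210.533244
L = 6.75 × 210.533244 = 1421.099396
V = π·3² × L = 28.274334 × 1421.099396 = 40180.638804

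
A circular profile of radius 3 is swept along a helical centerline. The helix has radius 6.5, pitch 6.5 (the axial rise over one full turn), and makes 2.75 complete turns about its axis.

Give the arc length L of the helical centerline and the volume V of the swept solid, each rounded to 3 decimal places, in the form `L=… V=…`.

2πR = 2π·6.5 = 40.840704
per-turn = √(40.840704² + 6.5²) = √(1667.9631 + 42.25) = √1710.2131 = 41.354723
L = 2.75 × 41.354723 = 113.725489
V = π·3² × L = 28.274334 × 113.725489 = 3215.512453

L=113.725 V=3215.512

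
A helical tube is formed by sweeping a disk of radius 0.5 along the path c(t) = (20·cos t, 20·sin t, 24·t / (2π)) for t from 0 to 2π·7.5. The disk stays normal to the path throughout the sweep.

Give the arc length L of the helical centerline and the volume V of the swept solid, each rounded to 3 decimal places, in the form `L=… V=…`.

2πR = 2π·20 = 125.663706
per-turn = √(125.663706² + 24²) = √(15791.3670 + 576) = √16367.3670 = 127.935011
L = 7.5 × 127.935011 = 959.512583
V = π·0.5² × L = 0.785398 × 959.512583 = 753.599420

L=959.513 V=753.599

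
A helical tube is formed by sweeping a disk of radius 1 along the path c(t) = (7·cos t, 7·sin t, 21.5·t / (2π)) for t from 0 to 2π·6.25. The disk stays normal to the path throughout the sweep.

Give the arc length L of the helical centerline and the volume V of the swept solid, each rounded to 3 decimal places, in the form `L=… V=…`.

2πR = 2π·7 = 43.982297
per-turn = √(43.982297² + 21.5²) = √(1934.4425 + 462.25) = √2396.6925 = 48.956026
L = 6.25 × 48.956026 = 305.975161
V = π·1² × L = 3.141593 × 305.975161 = 961.249319

L=305.975 V=961.249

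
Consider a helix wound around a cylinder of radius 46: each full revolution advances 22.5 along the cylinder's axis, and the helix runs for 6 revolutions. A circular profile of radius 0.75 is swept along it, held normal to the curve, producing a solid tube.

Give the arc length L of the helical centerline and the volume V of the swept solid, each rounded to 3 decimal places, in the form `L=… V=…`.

2πR = 2π·46 = 289.026524
per-turn = √(289.026524² + 22.5²) = √(83536.3317 + 506.25) = √84042.5817 = 289.900986
L = 6 × 289.900986 = 1739.405916
V = π·0.75² × L = 1.767146 × 1739.405916 = 3073.783976

L=1739.406 V=3073.784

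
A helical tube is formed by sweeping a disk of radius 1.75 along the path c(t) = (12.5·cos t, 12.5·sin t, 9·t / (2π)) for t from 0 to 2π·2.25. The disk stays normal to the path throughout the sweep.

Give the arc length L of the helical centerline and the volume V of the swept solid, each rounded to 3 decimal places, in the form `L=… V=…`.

L=177.871 V=1711.320

2πR = 2π·12.5 = 78.539816
per-turn = √(78.539816² + 9²) = √(6168.5028 + 81) = √6249.5028 = 79.053797
L = 2.25 × 79.053797 = 177.871042
V = π·1.75² × L = 9.621128 × 177.871042 = 1711.319976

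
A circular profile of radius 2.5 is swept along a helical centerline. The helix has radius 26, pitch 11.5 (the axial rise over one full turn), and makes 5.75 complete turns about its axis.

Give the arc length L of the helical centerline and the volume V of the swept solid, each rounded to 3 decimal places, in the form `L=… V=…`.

2πR = 2π·26 = 163.362818
per-turn = √(163.362818² + 11.5²) = √(26687.4103 + 132.25) = √26819.6603 = 163.767092
L = 5.75 × 163.767092 = 941.660777
V = π·2.5² × L = 19.634954 × 941.660777 = 18489.466117

L=941.661 V=18489.466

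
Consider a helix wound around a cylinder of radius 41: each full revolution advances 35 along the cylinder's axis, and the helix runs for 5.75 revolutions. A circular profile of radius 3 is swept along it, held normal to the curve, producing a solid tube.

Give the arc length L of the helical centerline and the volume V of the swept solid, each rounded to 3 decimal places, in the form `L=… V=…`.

2πR = 2π·41 = 257.610598
per-turn = √(257.610598² + 35²) = √(66363.2200 + 1225) = √67588.2200 = 259.977345
L = 5.75 × 259.977345 = 1494.869735
V = π·3² × L = 28.274334 × 1494.869735 = 42266.445988

L=1494.870 V=42266.446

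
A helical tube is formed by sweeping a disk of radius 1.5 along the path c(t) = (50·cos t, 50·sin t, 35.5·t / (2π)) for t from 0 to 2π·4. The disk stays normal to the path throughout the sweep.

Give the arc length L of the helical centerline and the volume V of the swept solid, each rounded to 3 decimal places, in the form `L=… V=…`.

L=1264.635 V=8939.175

2πR = 2π·50 = 314.159265
per-turn = √(314.159265² + 35.5²) = √(98696.0440 + 1260.25) = √99956.2940 = 316.158653
L = 4 × 316.158653 = 1264.634613
V = π·1.5² × L = 7.068583 × 1264.634613 = 8939.175321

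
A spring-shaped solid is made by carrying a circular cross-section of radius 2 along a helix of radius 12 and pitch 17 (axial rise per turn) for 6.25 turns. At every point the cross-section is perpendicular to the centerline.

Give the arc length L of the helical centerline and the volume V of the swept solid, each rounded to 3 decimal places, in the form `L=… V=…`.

L=483.068 V=6070.418

2πR = 2π·12 = 75.398224
per-turn = √(75.398224² + 17²) = √(5684.8921 + 289) = √5973.8921 = 77.290958
L = 6.25 × 77.290958 = 483.068485
V = π·2² × L = 12.566371 × 483.068485 = 6070.417619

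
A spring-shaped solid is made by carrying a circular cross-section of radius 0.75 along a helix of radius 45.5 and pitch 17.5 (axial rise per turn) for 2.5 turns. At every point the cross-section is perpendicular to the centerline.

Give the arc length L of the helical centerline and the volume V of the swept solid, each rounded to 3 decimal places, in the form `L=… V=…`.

2πR = 2π·45.5 = 285.884931
per-turn = √(285.884931² + 17.5²) = √(81730.1940 + 306.25) = √82036.4440 = 286.420048
L = 2.5 × 286.420048 = 716.050121
V = π·0.75² × L = 1.767146 × 716.050121 = 1265.365012

L=716.050 V=1265.365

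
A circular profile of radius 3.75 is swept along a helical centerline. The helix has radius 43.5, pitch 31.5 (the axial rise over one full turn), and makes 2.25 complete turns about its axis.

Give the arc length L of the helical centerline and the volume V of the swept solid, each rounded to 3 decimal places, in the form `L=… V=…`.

2πR = 2π·43.5 = 273.318561
per-turn = √(273.318561² + 31.5²) = √(74703.0357 + 992.25) = √75695.2857 = 275.127763
L = 2.25 × 275.127763 = 619.037466
V = π·3.75² × L = 44.178647 × 619.037466 = 27348.237485

L=619.037 V=27348.237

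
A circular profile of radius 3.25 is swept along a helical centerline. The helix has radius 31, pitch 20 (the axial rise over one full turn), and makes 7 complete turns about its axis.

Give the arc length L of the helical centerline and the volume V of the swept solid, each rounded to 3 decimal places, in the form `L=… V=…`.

L=1370.620 V=45481.383

2πR = 2π·31 = 194.778745
per-turn = √(194.778745² + 20²) = √(37938.7593 + 400) = √38338.7593 = 195.802858
L = 7 × 195.802858 = 1370.620008
V = π·3.25² × L = 33.183072 × 1370.620008 = 45481.382966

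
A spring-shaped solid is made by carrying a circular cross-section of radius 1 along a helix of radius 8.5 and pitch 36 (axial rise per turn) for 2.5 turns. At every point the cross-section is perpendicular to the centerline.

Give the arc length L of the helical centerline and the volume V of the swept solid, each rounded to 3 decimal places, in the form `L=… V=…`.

L=161.019 V=505.855

2πR = 2π·8.5 = 53.407075
per-turn = √(53.407075² + 36²) = √(2852.3157 + 1296) = √4148.3157 = 64.407419
L = 2.5 × 64.407419 = 161.018548
V = π·1² × L = 3.141593 × 161.018548 = 505.854689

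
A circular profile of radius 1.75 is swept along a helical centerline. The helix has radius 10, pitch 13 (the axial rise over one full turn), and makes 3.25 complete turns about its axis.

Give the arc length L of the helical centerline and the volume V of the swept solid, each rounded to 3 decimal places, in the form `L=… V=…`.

L=208.529 V=2006.279

2πR = 2π·10 = 62.831853
per-turn = √(62.831853² + 13²) = √(3947.8418 + 169) = √4116.8418 = 64.162620
L = 3.25 × 64.162620 = 208.528514
V = π·1.75² × L = 9.621128 × 208.528514 = 2006.279420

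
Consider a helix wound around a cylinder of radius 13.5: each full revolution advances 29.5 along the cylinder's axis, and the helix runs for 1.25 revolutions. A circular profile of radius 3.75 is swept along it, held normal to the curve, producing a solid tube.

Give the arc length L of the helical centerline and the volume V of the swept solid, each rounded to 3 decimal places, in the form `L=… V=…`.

L=112.258 V=4959.407

2πR = 2π·13.5 = 84.823002
per-turn = √(84.823002² + 29.5²) = √(7194.9416 + 870.25) = √8065.1916 = 89.806412
L = 1.25 × 89.806412 = 112.258015
V = π·3.75² × L = 44.178647 × 112.258015 = 4959.407174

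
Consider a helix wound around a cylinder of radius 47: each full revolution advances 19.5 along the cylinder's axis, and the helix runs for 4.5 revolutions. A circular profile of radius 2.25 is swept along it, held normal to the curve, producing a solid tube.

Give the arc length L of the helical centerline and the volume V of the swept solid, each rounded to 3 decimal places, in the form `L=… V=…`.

L=1331.788 V=21181.168

2πR = 2π·47 = 295.309709
per-turn = √(295.309709² + 19.5²) = √(87207.8245 + 380.25) = √87588.0745 = 295.952825
L = 4.5 × 295.952825 = 1331.787711
V = π·2.25² × L = 15.904313 × 1331.787711 = 21181.168358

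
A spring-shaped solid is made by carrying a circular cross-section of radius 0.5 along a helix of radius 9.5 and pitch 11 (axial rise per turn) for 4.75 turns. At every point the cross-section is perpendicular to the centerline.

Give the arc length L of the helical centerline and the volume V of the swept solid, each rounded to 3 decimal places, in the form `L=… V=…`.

L=288.303 V=226.433

2πR = 2π·9.5 = 59.690260
per-turn = √(59.690260² + 11²) = √(3562.9272 + 121) = √3683.9272 = 60.695364
L = 4.75 × 60.695364 = 288.302978
V = π·0.5² × L = 0.785398 × 288.302978 = 226.432630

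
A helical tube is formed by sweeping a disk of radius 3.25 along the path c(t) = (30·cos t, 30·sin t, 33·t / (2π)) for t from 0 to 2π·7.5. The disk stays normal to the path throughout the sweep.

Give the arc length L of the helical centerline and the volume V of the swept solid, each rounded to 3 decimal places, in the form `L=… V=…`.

L=1435.218 V=47624.948

2πR = 2π·30 = 188.495559
per-turn = √(188.495559² + 33²) = √(35530.5758 + 1089) = √36619.5758 = 191.362420
L = 7.5 × 191.362420 = 1435.218151
V = π·3.25² × L = 33.183072 × 1435.218151 = 47624.947823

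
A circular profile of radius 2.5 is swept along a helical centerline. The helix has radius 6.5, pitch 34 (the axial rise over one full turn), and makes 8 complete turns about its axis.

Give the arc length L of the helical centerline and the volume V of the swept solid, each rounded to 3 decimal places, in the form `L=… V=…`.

2πR = 2π·6.5 = 40.840704
per-turn = √(40.840704² + 34²) = √(1667.9631 + 1156) = √2823.9631 = 53.140974
L = 8 × 53.140974 = 425.127794
V = π·2.5² × L = 19.634954 × 425.127794 = 8347.364715

L=425.128 V=8347.365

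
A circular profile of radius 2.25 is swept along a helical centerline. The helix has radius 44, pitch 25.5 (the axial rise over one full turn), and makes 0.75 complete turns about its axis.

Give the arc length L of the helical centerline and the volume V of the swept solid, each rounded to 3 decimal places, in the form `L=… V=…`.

L=208.225 V=3311.680

2πR = 2π·44 = 276.460154
per-turn = √(276.460154² + 25.5²) = √(76430.2165 + 650.25) = √77080.4665 = 277.633691
L = 0.75 × 277.633691 = 208.225268
V = π·2.25² × L = 15.904313 × 208.225268 = 3311.679803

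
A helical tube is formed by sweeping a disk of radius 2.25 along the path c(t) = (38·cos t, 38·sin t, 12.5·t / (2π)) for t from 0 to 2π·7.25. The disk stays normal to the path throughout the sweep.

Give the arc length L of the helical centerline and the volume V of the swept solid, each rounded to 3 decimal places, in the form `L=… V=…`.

L=1733.388 V=27568.348

2πR = 2π·38 = 238.761042
per-turn = √(238.761042² + 12.5²) = √(57006.8350 + 156.25) = √57163.0850 = 239.088028
L = 7.25 × 239.088028 = 1733.388201
V = π·2.25² × L = 15.904313 × 1733.388201 = 27568.348173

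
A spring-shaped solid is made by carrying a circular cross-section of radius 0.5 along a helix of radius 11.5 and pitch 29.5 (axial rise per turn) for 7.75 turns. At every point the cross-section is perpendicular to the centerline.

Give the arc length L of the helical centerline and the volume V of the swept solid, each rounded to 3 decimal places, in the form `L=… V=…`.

L=604.861 V=475.057

2πR = 2π·11.5 = 72.256631
per-turn = √(72.256631² + 29.5²) = √(5221.0207 + 870.25) = √6091.2707 = 78.046593
L = 7.75 × 78.046593 = 604.861098
V = π·0.5² × L = 0.785398 × 604.861098 = 475.056796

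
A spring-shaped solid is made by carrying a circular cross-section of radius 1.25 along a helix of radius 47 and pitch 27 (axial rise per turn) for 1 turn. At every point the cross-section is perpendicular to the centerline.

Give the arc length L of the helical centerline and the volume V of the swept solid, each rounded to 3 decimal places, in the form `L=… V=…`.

2πR = 2π·47 = 295.309709
per-turn = √(295.309709² + 27²) = √(87207.8245 + 729) = √87936.8245 = 296.541438
L = 1 × 296.541438 = 296.541438
V = π·1.25² × L = 4.908739 × 296.541438 = 1455.644380

L=296.541 V=1455.644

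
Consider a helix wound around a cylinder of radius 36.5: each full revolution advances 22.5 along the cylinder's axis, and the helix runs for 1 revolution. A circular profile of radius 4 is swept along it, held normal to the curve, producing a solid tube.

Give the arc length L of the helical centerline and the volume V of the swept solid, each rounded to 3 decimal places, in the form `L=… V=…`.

L=230.437 V=11583.045

2πR = 2π·36.5 = 229.336264
per-turn = √(229.336264² + 22.5²) = √(52595.1219 + 506.25) = √53101.3719 = 230.437349
L = 1 × 230.437349 = 230.437349
V = π·4² × L = 50.265482 × 230.437349 = 11583.044528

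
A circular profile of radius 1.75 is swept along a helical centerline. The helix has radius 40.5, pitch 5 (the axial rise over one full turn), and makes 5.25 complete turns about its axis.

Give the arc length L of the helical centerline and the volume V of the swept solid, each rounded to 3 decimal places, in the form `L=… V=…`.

L=1336.220 V=12855.944

2πR = 2π·40.5 = 254.469005
per-turn = √(254.469005² + 5²) = √(64754.4745 + 25) = √64779.4745 = 254.518122
L = 5.25 × 254.518122 = 1336.220141
V = π·1.75² × L = 9.621128 × 1336.220141 = 12855.944347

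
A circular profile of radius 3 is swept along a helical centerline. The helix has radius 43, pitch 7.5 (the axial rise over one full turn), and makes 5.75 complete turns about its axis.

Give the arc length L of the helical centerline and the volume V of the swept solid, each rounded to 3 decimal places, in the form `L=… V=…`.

2πR = 2π·43 = 270.176968
per-turn = √(270.176968² + 7.5²) = √(72995.5942 + 56.25) = √73051.8442 = 270.281047
L = 5.75 × 270.281047 = 1554.116018
V = π·3² × L = 28.274334 × 1554.116018 = 43941.595183

L=1554.116 V=43941.595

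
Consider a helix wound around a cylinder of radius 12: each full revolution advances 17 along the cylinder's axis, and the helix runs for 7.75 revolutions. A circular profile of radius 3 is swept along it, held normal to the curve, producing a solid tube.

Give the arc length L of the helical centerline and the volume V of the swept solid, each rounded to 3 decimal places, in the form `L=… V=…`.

L=599.005 V=16936.465

2πR = 2π·12 = 75.398224
per-turn = √(75.398224² + 17²) = √(5684.8921 + 289) = √5973.8921 = 77.290958
L = 7.75 × 77.290958 = 599.004922
V = π·3² × L = 28.274334 × 599.004922 = 16936.465157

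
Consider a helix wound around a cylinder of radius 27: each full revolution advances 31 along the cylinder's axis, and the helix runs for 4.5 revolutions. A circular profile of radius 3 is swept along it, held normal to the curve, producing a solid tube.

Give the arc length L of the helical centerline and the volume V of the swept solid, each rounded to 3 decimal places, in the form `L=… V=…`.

L=776.048 V=21942.241

2πR = 2π·27 = 169.646003
per-turn = √(169.646003² + 31²) = √(28779.7664 + 961) = √29740.7664 = 172.455114
L = 4.5 × 172.455114 = 776.048014
V = π·3² × L = 28.274334 × 776.048014 = 21942.240661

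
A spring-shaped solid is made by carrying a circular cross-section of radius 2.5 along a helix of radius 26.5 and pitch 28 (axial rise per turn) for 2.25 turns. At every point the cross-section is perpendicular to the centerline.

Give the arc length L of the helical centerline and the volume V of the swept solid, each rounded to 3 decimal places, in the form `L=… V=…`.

2πR = 2π·26.5 = 166.504411
per-turn = √(166.504411² + 28²) = √(27723.7188 + 784) = √28507.7188 = 168.842290
L = 2.25 × 168.842290 = 379.895152
V = π·2.5² × L = 19.634954 × 379.895152 = 7459.223859

L=379.895 V=7459.224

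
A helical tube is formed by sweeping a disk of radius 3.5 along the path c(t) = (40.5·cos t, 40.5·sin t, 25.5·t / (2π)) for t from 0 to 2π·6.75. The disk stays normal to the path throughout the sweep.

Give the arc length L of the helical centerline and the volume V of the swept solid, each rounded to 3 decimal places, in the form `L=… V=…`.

L=1726.268 V=66434.595

2πR = 2π·40.5 = 254.469005
per-turn = √(254.469005² + 25.5²) = √(64754.4745 + 650.25) = √65404.7245 = 255.743474
L = 6.75 × 255.743474 = 1726.268449
V = π·3.5² × L = 38.484510 × 1726.268449 = 66434.595409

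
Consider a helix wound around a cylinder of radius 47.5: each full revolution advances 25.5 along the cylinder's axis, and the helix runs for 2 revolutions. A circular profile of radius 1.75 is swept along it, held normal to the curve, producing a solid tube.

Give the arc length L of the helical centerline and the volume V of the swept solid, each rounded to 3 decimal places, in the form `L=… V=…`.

L=599.077 V=5763.800

2πR = 2π·47.5 = 298.451302
per-turn = √(298.451302² + 25.5²) = √(89073.1797 + 650.25) = √89723.4297 = 299.538695
L = 2 × 299.538695 = 599.077390
V = π·1.75² × L = 9.621128 × 599.077390 = 5763.799950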